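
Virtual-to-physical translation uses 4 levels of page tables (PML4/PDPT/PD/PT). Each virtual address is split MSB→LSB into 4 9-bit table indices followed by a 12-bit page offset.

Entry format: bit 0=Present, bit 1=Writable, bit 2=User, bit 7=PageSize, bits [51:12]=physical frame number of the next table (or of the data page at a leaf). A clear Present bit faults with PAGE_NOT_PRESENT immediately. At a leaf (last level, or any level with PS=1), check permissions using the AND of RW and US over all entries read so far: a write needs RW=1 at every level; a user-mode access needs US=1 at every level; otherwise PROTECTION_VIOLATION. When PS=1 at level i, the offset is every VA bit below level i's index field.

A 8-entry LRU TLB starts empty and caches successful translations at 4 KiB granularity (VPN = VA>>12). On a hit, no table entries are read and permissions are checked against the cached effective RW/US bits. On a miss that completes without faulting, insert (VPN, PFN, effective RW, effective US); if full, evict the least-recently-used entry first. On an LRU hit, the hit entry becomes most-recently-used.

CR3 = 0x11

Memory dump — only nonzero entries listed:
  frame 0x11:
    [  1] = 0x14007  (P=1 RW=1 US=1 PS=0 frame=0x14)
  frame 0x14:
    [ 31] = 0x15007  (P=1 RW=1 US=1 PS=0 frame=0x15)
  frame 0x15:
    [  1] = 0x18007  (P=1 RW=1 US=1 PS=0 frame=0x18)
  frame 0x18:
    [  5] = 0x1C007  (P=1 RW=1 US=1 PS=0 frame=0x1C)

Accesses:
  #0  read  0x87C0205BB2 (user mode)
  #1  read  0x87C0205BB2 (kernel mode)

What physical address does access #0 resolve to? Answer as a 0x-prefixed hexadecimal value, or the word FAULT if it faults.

Per-access translation:
#0 VA=0x87C0205BB2 (r,user):
  L0: frame=0x11 idx=1 entry=0x14007 [P=1 RW=1 US=1 PS=0]
  L1: frame=0x14 idx=31 entry=0x15007 [P=1 RW=1 US=1 PS=0]
  L2: frame=0x15 idx=1 entry=0x18007 [P=1 RW=1 US=1 PS=0]
  L3: frame=0x18 idx=5 entry=0x1C007 [P=1 RW=1 US=1 PS=0]
  ✓ 0x1CBB2  — 4 lookups
#1 VA=0x87C0205BB2 (r,kernel):
  TLB hit vpn=0x87C0205 → PA=0x1CBB2

Access #0 PA: 0x1CBB2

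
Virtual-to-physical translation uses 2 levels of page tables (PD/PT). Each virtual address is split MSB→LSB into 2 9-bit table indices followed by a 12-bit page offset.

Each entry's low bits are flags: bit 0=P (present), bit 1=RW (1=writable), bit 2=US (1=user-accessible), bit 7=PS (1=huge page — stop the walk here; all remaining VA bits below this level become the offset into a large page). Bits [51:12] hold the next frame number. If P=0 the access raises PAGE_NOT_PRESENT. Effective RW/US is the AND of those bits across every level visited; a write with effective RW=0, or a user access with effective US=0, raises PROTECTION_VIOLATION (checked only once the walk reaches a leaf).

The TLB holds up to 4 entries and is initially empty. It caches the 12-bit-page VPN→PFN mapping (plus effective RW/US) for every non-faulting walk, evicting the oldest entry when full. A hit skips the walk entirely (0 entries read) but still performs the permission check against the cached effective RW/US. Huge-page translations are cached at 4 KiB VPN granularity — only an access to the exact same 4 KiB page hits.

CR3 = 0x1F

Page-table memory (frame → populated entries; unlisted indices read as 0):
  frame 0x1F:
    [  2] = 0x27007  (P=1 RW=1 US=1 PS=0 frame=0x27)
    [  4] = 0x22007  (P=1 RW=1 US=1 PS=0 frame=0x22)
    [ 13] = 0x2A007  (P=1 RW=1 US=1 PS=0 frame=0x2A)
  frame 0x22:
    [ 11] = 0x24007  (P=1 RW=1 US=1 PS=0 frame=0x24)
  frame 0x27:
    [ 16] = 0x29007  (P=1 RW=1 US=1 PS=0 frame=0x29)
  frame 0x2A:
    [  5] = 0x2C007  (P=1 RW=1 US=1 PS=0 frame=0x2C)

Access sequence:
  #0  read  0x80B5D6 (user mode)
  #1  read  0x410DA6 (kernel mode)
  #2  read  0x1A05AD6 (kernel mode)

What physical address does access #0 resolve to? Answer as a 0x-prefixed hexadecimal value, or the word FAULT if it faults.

Walk each access:
#0 VA=0x80B5D6 (r,user):
  [0] read 0x1F idx=4: raw=0x22007 flags P=1 W=1 U=1 S=0
  [1] read 0x22 idx=11: raw=0x24007 flags P=1 W=1 U=1 S=0
  ⇒ phys 0x245D6  [2 reads]
#1 VA=0x410DA6 (r,kernel):
  [0] read 0x1F idx=2: raw=0x27007 flags P=1 W=1 U=1 S=0
  [1] read 0x27 idx=16: raw=0x29007 flags P=1 W=1 U=1 S=0
  ⇒ phys 0x29DA6  [2 reads]
#2 VA=0x1A05AD6 (r,kernel):
  [0] read 0x1F idx=13: raw=0x2A007 flags P=1 W=1 U=1 S=0
  [1] read 0x2A idx=5: raw=0x2C007 flags P=1 W=1 U=1 S=0
  ⇒ phys 0x2CAD6  [2 reads]

Access #0 PA: 0x245D6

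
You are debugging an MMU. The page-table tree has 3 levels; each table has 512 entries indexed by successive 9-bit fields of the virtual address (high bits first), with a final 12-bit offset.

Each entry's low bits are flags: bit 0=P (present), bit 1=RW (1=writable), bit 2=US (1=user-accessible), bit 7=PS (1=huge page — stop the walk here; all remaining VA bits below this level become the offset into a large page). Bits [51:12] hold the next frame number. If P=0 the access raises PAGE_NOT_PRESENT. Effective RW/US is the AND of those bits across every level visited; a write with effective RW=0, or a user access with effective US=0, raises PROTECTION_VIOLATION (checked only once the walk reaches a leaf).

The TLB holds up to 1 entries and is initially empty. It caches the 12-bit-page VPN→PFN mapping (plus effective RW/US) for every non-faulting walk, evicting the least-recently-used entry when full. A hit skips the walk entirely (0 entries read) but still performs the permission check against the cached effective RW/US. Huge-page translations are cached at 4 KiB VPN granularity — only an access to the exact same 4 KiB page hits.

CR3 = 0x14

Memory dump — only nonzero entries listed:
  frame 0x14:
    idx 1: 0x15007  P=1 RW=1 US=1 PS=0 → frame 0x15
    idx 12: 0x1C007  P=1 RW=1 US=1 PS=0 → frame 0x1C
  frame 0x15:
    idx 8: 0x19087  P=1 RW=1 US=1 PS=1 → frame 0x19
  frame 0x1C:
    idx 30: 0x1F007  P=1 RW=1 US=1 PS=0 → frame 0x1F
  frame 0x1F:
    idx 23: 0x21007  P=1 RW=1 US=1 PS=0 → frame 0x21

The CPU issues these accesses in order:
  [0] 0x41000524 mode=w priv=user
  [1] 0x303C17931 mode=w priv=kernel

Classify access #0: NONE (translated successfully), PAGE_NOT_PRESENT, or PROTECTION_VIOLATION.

Walk each access:
#0 VA=0x41000524 (w,user):
  L0: frame=0x14 idx=1 entry=0x15007 [P=1 RW=1 US=1 PS=0]
  L1: frame=0x15 idx=8 entry=0x19087 [P=1 RW=1 US=1 PS=1]
  ⇒ phys 0x19524 (huge @L1)  [2 reads]
#1 VA=0x303C17931 (w,kernel):
  L0: frame=0x14 idx=12 entry=0x1C007 [P=1 RW=1 US=1 PS=0]
  L1: frame=0x1C idx=30 entry=0x1F007 [P=1 RW=1 US=1 PS=0]
  L2: frame=0x1F idx=23 entry=0x21007 [P=1 RW=1 US=1 PS=0]
  ⇒ phys 0x21931  [3 reads]

Access #0 fault: NONE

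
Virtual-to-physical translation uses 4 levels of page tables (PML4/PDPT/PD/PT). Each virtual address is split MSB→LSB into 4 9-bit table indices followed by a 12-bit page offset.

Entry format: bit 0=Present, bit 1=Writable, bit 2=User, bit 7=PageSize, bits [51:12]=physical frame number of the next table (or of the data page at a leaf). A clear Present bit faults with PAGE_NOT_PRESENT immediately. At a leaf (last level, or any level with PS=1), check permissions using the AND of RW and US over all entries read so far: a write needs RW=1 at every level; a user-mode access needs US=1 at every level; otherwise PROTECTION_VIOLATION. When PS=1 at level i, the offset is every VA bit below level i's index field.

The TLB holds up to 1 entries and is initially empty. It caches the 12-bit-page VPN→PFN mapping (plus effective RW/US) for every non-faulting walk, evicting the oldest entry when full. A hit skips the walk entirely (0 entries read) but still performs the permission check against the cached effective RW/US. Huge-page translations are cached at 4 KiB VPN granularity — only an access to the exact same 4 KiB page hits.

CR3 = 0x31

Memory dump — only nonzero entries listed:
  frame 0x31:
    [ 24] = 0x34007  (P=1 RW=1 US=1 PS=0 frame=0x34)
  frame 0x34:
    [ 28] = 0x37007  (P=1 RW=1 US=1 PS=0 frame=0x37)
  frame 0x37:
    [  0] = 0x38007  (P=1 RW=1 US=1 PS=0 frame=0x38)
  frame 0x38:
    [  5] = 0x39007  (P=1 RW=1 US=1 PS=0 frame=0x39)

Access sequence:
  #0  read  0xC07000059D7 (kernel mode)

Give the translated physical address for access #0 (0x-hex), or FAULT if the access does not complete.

Per-access translation:
#0 VA=0xC07000059D7 (r,kernel):
  [0] read 0x31 idx=24: raw=0x34007 flags P=1 W=1 U=1 S=0
  [1] read 0x34 idx=28: raw=0x37007 flags P=1 W=1 U=1 S=0
  [2] read 0x37 idx=0: raw=0x38007 flags P=1 W=1 U=1 S=0
  [3] read 0x38 idx=5: raw=0x39007 flags P=1 W=1 U=1 S=0
  → PA=0x399D7  (4 entries read)

Access #0 PA: 0x399D7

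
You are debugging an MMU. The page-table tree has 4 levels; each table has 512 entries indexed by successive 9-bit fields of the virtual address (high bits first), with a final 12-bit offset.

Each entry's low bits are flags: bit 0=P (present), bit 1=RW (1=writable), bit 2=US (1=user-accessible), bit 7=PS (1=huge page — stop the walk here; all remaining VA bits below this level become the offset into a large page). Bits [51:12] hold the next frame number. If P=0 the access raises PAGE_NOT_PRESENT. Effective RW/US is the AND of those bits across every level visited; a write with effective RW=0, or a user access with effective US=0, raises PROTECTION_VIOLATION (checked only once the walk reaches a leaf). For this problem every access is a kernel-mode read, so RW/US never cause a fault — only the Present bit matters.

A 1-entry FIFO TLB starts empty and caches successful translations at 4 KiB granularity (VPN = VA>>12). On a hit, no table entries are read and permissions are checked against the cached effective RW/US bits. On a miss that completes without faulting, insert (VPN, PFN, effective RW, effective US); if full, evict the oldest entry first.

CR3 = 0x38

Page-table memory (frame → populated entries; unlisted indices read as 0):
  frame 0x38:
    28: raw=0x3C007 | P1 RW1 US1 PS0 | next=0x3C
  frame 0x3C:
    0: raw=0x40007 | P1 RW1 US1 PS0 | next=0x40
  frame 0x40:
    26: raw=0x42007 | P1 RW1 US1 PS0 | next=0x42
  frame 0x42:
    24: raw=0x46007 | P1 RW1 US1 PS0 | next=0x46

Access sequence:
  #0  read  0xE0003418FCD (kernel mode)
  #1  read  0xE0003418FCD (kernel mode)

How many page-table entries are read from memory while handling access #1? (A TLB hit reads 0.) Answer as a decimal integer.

Per-access translation:
#0 VA=0xE0003418FCD (r,kernel):
  lvl0: tbl 0x38, slot 28 ⇒ 0x3C007 (P1/RW1/US1/PS0)
  lvl1: tbl 0x3C, slot 0 ⇒ 0x40007 (P1/RW1/US1/PS0)
  lvl2: tbl 0x40, slot 26 ⇒ 0x42007 (P1/RW1/US1/PS0)
  lvl3: tbl 0x42, slot 24 ⇒ 0x46007 (P1/RW1/US1/PS0)
  → PA=0x46FCD  (4 entries read)
#1 VA=0xE0003418FCD (r,kernel):
  TLB hit vpn=0xE0003418 → PA=0x46FCD

Entries read for #1: 0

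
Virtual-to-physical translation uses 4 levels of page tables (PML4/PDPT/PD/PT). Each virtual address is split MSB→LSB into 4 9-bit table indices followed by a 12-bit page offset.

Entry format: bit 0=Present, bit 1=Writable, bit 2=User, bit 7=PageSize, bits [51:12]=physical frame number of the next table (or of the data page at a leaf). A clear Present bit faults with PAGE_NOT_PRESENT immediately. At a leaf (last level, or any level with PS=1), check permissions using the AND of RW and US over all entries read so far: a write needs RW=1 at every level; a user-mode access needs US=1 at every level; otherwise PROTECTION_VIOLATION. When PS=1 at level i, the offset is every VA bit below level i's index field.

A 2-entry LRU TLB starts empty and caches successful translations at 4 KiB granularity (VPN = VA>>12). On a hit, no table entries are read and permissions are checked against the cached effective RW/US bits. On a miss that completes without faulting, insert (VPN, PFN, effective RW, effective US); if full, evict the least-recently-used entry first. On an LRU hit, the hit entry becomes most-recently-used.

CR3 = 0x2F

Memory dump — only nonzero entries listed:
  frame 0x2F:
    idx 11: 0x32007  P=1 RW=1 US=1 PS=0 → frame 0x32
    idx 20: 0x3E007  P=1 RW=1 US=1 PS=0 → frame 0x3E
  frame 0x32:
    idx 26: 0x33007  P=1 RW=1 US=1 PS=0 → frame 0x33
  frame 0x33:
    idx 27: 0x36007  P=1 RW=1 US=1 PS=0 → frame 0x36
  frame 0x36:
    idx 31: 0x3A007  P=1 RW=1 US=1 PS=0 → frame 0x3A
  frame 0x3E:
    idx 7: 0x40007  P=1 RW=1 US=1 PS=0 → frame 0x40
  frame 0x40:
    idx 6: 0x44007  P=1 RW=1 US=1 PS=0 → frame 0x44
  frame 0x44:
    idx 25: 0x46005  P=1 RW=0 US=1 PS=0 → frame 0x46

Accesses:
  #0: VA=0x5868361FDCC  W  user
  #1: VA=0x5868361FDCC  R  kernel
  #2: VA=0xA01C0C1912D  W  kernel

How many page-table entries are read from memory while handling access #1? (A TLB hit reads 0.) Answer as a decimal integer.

Per-access translation:
#0 VA=0x5868361FDCC (w,user):
  [0] read 0x2F idx=11: raw=0x32007 flags P=1 W=1 U=1 S=0
  [1] read 0x32 idx=26: raw=0x33007 flags P=1 W=1 U=1 S=0
  [2] read 0x33 idx=27: raw=0x36007 flags P=1 W=1 U=1 S=0
  [3] read 0x36 idx=31: raw=0x3A007 flags P=1 W=1 U=1 S=0
  ✓ 0x3ADCC  — 4 lookups
#1 VA=0x5868361FDCC (r,kernel):
  TLB hit vpn=0x5868361F → PA=0x3ADCC
#2 VA=0xA01C0C1912D (w,kernel):
  [0] read 0x2F idx=20: raw=0x3E007 flags P=1 W=1 U=1 S=0
  [1] read 0x3E idx=7: raw=0x40007 flags P=1 W=1 U=1 S=0
  [2] read 0x40 idx=6: raw=0x44007 flags P=1 W=1 U=1 S=0
  [3] read 0x44 idx=25: raw=0x46005 flags P=1 W=0 U=1 S=0
  ✗ PROTECTION_VIOLATION  [4 reads]

Entries read for #1: 0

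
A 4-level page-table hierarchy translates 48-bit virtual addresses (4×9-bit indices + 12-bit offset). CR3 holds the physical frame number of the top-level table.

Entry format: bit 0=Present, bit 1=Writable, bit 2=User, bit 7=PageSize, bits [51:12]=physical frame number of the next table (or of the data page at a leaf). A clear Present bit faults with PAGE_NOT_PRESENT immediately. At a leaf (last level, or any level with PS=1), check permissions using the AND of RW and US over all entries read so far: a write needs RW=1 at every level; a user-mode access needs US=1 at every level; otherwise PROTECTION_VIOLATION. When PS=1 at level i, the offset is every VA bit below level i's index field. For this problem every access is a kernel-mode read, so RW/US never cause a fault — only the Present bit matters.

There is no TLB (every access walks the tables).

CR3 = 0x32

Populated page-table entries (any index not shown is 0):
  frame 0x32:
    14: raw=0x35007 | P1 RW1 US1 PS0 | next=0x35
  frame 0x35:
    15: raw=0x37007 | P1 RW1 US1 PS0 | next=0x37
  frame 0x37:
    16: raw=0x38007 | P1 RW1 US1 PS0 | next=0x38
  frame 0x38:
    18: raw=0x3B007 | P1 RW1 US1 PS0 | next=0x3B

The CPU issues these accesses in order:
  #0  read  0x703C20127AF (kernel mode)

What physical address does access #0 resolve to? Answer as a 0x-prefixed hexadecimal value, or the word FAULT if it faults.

Trace:
#0 VA=0x703C20127AF (r,kernel):
  L0: frame=0x32 idx=14 entry=0x35007 [P=1 RW=1 US=1 PS=0]
  L1: frame=0x35 idx=15 entry=0x37007 [P=1 RW=1 US=1 PS=0]
  L2: frame=0x37 idx=16 entry=0x38007 [P=1 RW=1 US=1 PS=0]
  L3: frame=0x38 idx=18 entry=0x3B007 [P=1 RW=1 US=1 PS=0]
  ✓ 0x3B7AF  — 4 lookups

Access #0 PA: 0x3B7AF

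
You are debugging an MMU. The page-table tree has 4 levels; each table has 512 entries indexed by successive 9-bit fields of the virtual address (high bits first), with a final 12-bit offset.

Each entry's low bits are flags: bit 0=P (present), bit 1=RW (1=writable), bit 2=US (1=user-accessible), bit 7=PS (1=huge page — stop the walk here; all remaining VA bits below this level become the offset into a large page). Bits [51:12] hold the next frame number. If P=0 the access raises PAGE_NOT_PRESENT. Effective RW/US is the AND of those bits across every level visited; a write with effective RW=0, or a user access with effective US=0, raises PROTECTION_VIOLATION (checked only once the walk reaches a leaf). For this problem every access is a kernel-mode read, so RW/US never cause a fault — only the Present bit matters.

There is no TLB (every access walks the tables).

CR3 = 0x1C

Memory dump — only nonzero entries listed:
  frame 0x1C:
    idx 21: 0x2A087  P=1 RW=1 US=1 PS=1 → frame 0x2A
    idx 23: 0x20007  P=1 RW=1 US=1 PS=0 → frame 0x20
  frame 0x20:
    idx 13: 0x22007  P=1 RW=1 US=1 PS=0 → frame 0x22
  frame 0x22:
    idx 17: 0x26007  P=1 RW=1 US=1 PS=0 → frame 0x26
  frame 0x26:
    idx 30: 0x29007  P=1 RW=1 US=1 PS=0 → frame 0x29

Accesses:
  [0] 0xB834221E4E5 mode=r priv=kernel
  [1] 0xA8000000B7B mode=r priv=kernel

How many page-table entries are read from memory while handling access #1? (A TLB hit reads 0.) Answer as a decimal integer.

Per-access translation:
#0 VA=0xB834221E4E5 (r,kernel):
  lvl0: tbl 0x1C, slot 23 ⇒ 0x20007 (P1/RW1/US1/PS0)
  lvl1: tbl 0x20, slot 13 ⇒ 0x22007 (P1/RW1/US1/PS0)
  lvl2: tbl 0x22, slot 17 ⇒ 0x26007 (P1/RW1/US1/PS0)
  lvl3: tbl 0x26, slot 30 ⇒ 0x29007 (P1/RW1/US1/PS0)
  → PA=0x294E5  (4 entries read)
#1 VA=0xA8000000B7B (r,kernel):
  lvl0: tbl 0x1C, slot 21 ⇒ 0x2A087 (P1/RW1/US1/PS1)
  → PA=0x2AB7B (huge @L0)  (1 entries read)

Entries read for #1: 1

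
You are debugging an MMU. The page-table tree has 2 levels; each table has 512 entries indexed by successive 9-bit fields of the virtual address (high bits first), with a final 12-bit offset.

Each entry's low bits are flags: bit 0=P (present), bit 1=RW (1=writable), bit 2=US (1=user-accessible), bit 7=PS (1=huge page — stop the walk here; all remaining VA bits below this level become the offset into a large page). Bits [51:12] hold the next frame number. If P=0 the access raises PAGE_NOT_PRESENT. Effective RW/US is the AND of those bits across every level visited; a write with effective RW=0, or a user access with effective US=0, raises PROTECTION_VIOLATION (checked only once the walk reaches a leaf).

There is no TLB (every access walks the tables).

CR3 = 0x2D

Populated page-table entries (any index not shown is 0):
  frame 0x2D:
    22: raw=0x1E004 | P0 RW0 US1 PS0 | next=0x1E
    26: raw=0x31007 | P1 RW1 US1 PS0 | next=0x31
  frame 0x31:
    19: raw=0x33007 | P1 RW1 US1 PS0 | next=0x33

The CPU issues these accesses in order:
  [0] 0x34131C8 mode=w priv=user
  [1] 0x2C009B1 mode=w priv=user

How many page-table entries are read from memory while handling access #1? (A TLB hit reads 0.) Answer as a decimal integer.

Walk each access:
#0 VA=0x34131C8 (w,user):
  L0: frame=0x2D idx=26 entry=0x31007 [P=1 RW=1 US=1 PS=0]
  L1: frame=0x31 idx=19 entry=0x33007 [P=1 RW=1 US=1 PS=0]
  ⇒ phys 0x331C8  [2 reads]
#1 VA=0x2C009B1 (w,user):
  L0: frame=0x2D idx=22 entry=0x1E004 [P=0 RW=0 US=1 PS=0]
  ⇒ fault: PAGE_NOT_PRESENT  — 1 lookups

Entries read for #1: 1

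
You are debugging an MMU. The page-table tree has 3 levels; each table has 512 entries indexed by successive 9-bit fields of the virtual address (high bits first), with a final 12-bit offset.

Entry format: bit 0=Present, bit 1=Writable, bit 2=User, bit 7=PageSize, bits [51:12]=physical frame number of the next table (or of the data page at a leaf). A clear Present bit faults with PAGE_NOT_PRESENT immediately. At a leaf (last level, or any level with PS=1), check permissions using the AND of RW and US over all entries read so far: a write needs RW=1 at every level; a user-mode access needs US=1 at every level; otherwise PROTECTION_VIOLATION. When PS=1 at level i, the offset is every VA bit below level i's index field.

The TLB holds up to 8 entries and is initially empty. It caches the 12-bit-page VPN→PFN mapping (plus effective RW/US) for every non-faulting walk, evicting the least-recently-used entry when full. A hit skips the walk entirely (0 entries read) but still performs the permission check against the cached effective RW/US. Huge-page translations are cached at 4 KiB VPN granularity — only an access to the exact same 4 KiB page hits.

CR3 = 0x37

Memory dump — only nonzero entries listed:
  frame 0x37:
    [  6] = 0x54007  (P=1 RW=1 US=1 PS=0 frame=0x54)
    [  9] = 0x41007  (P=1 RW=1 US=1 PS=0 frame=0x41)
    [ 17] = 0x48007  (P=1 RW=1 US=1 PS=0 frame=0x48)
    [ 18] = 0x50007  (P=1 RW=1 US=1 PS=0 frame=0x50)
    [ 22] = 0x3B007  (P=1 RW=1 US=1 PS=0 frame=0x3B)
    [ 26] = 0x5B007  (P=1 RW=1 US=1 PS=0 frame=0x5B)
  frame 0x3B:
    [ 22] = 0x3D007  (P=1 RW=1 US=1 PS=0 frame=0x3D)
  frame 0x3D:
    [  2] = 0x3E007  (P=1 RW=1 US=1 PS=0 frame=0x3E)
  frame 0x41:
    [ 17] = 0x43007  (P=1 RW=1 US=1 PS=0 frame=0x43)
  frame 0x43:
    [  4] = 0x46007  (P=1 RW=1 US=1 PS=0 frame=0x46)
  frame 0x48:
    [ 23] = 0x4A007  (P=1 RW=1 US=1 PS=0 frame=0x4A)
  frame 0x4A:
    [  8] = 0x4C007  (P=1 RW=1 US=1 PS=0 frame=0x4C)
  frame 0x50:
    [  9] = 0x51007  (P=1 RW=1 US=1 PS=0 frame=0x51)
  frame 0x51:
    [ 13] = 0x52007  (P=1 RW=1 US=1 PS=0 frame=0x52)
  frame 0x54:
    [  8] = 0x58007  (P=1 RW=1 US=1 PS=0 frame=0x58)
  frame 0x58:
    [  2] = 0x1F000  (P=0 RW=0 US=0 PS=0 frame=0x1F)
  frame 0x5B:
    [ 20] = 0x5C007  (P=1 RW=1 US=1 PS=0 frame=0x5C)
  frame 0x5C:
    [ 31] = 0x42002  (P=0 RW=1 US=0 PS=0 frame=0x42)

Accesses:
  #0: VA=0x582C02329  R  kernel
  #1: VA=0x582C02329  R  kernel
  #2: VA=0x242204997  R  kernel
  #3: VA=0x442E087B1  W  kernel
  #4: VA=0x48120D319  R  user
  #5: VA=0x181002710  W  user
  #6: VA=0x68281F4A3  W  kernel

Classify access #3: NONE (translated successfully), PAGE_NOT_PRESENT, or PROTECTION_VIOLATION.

Trace:
#0 VA=0x582C02329 (r,kernel):
  L0: frame=0x37 idx=22 entry=0x3B007 [P=1 RW=1 US=1 PS=0]
  L1: frame=0x3B idx=22 entry=0x3D007 [P=1 RW=1 US=1 PS=0]
  L2: frame=0x3D idx=2 entry=0x3E007 [P=1 RW=1 US=1 PS=0]
  ⇒ phys 0x3E329  [3 reads]
#1 VA=0x582C02329 (r,kernel):
  TLB hit vpn=0x582C02 → PA=0x3E329
#2 VA=0x242204997 (r,kernel):
  L0: frame=0x37 idx=9 entry=0x41007 [P=1 RW=1 US=1 PS=0]
  L1: frame=0x41 idx=17 entry=0x43007 [P=1 RW=1 US=1 PS=0]
  L2: frame=0x43 idx=4 entry=0x46007 [P=1 RW=1 US=1 PS=0]
  ⇒ phys 0x46997  [3 reads]
#3 VA=0x442E087B1 (w,kernel):
  L0: frame=0x37 idx=17 entry=0x48007 [P=1 RW=1 US=1 PS=0]
  L1: frame=0x48 idx=23 entry=0x4A007 [P=1 RW=1 US=1 PS=0]
  L2: frame=0x4A idx=8 entry=0x4C007 [P=1 RW=1 US=1 PS=0]
  ⇒ phys 0x4C7B1  [3 reads]
#4 VA=0x48120D319 (r,user):
  L0: frame=0x37 idx=18 entry=0x50007 [P=1 RW=1 US=1 PS=0]
  L1: frame=0x50 idx=9 entry=0x51007 [P=1 RW=1 US=1 PS=0]
  L2: frame=0x51 idx=13 entry=0x52007 [P=1 RW=1 US=1 PS=0]
  ⇒ phys 0x52319  [3 reads]
#5 VA=0x181002710 (w,user):
  L0: frame=0x37 idx=6 entry=0x54007 [P=1 RW=1 US=1 PS=0]
  L1: frame=0x54 idx=8 entry=0x58007 [P=1 RW=1 US=1 PS=0]
  L2: frame=0x58 idx=2 entry=0x1F000 [P=0 RW=0 US=0 PS=0]
  ✗ PAGE_NOT_PRESENT  [3 reads]
#6 VA=0x68281F4A3 (w,kernel):
  L0: frame=0x37 idx=26 entry=0x5B007 [P=1 RW=1 US=1 PS=0]
  L1: frame=0x5B idx=20 entry=0x5C007 [P=1 RW=1 US=1 PS=0]
  L2: frame=0x5C idx=31 entry=0x42002 [P=0 RW=1 US=0 PS=0]
  ✗ PAGE_NOT_PRESENT  [3 reads]

Access #3 fault: NONE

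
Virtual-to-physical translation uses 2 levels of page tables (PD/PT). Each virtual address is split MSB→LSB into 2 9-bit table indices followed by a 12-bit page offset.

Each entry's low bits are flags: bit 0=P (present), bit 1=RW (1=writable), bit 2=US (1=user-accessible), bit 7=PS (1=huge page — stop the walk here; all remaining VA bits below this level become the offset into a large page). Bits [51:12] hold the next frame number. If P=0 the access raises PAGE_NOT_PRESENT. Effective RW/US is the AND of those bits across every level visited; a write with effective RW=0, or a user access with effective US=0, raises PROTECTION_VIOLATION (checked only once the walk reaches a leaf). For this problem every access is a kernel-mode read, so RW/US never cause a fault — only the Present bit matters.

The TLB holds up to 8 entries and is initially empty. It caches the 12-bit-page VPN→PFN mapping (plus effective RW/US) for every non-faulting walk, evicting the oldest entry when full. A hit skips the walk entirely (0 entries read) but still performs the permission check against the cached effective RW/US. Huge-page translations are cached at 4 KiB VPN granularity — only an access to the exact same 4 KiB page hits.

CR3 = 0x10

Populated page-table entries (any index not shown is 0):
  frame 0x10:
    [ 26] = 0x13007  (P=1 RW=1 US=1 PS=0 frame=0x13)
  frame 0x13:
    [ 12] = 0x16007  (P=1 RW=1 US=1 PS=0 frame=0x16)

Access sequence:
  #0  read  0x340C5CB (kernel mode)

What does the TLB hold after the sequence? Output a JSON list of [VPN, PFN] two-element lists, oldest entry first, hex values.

Per-access translation:
#0 VA=0x340C5CB (r,kernel):
  lvl0: tbl 0x10, slot 26 ⇒ 0x13007 (P1/RW1/US1/PS0)
  lvl1: tbl 0x13, slot 12 ⇒ 0x16007 (P1/RW1/US1/PS0)
  ⇒ phys 0x165CB  [2 reads]

TLB: [["0x340C", "0x16"]]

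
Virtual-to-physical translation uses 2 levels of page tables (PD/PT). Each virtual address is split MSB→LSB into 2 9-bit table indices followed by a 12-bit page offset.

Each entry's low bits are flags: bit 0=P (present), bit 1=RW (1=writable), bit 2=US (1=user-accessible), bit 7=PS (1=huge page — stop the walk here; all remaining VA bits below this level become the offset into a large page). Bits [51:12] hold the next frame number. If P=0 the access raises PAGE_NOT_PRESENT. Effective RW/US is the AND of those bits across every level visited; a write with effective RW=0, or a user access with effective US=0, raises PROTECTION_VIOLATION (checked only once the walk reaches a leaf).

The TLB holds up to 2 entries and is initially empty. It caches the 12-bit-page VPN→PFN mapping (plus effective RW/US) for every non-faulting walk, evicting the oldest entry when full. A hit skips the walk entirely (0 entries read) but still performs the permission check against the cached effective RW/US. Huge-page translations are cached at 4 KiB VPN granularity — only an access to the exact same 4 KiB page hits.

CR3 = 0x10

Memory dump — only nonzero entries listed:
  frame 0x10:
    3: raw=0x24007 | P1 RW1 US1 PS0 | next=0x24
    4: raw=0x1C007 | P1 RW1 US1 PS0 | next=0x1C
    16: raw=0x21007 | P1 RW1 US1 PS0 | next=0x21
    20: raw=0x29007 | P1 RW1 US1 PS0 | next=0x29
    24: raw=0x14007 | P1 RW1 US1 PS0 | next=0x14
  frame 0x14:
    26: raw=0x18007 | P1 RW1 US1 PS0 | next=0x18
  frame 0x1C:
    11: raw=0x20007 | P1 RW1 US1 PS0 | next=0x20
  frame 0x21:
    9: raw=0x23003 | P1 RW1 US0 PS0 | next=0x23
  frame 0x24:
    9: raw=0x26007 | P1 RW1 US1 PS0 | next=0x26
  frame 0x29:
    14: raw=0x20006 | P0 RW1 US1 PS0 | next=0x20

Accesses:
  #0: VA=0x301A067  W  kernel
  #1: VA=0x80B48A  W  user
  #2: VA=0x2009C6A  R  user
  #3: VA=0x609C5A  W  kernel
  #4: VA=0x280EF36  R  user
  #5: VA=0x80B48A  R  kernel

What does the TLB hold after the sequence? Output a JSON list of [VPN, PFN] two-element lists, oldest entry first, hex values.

Walk each access:
#0 VA=0x301A067 (w,kernel):
  L0: frame=0x10 idx=24 entry=0x14007 [P=1 RW=1 US=1 PS=0]
  L1: frame=0x14 idx=26 entry=0x18007 [P=1 RW=1 US=1 PS=0]
  → PA=0x18067  (2 entries read)
#1 VA=0x80B48A (w,user):
  L0: frame=0x10 idx=4 entry=0x1C007 [P=1 RW=1 US=1 PS=0]
  L1: frame=0x1C idx=11 entry=0x20007 [P=1 RW=1 US=1 PS=0]
  → PA=0x2048A  (2 entries read)
#2 VA=0x2009C6A (r,user):
  L0: frame=0x10 idx=16 entry=0x21007 [P=1 RW=1 US=1 PS=0]
  L1: frame=0x21 idx=9 entry=0x23003 [P=1 RW=1 US=0 PS=0]
  ✗ PROTECTION_VIOLATION  [2 reads]
#3 VA=0x609C5A (w,kernel):
  L0: frame=0x10 idx=3 entry=0x24007 [P=1 RW=1 US=1 PS=0]
  L1: frame=0x24 idx=9 entry=0x26007 [P=1 RW=1 US=1 PS=0]
  → PA=0x26C5A  (2 entries read)
#4 VA=0x280EF36 (r,user):
  L0: frame=0x10 idx=20 entry=0x29007 [P=1 RW=1 US=1 PS=0]
  L1: frame=0x29 idx=14 entry=0x20006 [P=0 RW=1 US=1 PS=0]
  ✗ PAGE_NOT_PRESENT  [2 reads]
#5 VA=0x80B48A (r,kernel):
  TLB hit vpn=0x80B → PA=0x2048A

TLB: [["0x80B", "0x20"], ["0x609", "0x26"]]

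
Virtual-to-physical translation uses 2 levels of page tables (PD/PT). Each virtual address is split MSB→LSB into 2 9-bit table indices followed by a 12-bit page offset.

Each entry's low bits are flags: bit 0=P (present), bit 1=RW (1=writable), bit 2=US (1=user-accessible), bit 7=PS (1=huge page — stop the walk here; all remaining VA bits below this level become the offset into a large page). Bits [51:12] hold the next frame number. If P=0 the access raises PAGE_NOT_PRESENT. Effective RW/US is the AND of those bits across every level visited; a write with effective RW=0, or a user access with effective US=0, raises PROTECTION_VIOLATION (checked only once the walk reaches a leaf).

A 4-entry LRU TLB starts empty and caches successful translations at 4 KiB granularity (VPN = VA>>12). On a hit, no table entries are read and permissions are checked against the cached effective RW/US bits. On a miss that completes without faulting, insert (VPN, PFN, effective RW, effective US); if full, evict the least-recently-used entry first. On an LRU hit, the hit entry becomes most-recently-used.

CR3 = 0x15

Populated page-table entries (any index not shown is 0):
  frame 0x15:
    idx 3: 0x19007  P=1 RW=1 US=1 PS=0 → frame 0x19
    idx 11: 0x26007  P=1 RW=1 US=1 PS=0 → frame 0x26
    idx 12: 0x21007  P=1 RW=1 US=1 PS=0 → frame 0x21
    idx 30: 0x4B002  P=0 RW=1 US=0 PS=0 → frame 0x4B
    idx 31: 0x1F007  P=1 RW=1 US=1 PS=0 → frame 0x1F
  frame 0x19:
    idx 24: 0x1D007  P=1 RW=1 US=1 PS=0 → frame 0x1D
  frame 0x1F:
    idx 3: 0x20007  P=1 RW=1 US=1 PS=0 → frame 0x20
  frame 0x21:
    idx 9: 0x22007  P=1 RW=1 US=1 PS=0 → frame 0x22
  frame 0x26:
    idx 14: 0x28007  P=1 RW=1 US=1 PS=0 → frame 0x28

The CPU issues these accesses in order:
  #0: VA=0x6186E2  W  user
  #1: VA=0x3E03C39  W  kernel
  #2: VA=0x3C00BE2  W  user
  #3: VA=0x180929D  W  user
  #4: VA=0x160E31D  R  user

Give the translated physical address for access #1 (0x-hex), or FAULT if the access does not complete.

Walk each access:
#0 VA=0x6186E2 (w,user):
  [0] read 0x15 idx=3: raw=0x19007 flags P=1 W=1 U=1 S=0
  [1] read 0x19 idx=24: raw=0x1D007 flags P=1 W=1 U=1 S=0
  ✓ 0x1D6E2  — 2 lookups
#1 VA=0x3E03C39 (w,kernel):
  [0] read 0x15 idx=31: raw=0x1F007 flags P=1 W=1 U=1 S=0
  [1] read 0x1F idx=3: raw=0x20007 flags P=1 W=1 U=1 S=0
  ✓ 0x20C39  — 2 lookups
#2 VA=0x3C00BE2 (w,user):
  [0] read 0x15 idx=30: raw=0x4B002 flags P=0 W=1 U=0 S=0
  → PAGE_NOT_PRESENT  (1 entries read)
#3 VA=0x180929D (w,user):
  [0] read 0x15 idx=12: raw=0x21007 flags P=1 W=1 U=1 S=0
  [1] read 0x21 idx=9: raw=0x22007 flags P=1 W=1 U=1 S=0
  ✓ 0x2229D  — 2 lookups
#4 VA=0x160E31D (r,user):
  [0] read 0x15 idx=11: raw=0x26007 flags P=1 W=1 U=1 S=0
  [1] read 0x26 idx=14: raw=0x28007 flags P=1 W=1 U=1 S=0
  ✓ 0x2831D  — 2 lookups

Access #1 PA: 0x20C39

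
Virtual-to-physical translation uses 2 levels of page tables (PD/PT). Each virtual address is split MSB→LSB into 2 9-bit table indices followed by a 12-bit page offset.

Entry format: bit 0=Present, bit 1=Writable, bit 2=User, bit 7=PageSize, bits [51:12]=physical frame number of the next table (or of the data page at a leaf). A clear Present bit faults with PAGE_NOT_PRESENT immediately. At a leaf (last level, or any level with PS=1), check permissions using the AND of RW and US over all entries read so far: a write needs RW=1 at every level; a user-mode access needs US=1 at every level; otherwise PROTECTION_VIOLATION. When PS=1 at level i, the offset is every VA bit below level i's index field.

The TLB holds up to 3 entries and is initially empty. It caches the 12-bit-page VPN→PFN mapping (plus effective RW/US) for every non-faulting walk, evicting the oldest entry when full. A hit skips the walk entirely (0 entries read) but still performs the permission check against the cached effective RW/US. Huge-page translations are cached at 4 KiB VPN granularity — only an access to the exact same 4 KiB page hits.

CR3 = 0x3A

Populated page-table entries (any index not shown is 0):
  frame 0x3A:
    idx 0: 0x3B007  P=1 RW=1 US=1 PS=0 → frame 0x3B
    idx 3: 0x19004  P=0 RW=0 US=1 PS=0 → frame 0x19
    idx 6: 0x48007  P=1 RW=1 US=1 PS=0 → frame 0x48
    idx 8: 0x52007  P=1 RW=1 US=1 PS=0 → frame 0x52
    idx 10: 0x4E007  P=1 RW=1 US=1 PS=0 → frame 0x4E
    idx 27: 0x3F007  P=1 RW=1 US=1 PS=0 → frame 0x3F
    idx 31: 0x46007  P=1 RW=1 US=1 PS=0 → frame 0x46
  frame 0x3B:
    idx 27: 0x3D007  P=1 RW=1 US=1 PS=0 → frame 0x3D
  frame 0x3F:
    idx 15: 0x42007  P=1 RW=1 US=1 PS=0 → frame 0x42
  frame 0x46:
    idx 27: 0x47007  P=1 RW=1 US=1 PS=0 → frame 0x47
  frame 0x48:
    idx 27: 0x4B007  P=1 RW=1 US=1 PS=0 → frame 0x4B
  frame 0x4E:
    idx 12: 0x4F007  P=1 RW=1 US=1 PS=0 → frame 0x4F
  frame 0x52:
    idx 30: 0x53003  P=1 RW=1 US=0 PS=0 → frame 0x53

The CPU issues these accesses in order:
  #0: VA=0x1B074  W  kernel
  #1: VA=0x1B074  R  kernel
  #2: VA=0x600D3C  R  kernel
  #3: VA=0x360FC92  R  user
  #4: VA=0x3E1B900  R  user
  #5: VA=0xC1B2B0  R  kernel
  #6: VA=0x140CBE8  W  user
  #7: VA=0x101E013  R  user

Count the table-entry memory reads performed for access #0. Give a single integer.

Walk each access:
#0 VA=0x1B074 (w,kernel):
  L0: frame=0x3A idx=0 entry=0x3B007 [P=1 RW=1 US=1 PS=0]
  L1: frame=0x3B idx=27 entry=0x3D007 [P=1 RW=1 US=1 PS=0]
  ✓ 0x3D074  — 2 lookups
#1 VA=0x1B074 (r,kernel):
  TLB hit vpn=0x1B → PA=0x3D074
#2 VA=0x600D3C (r,kernel):
  L0: frame=0x3A idx=3 entry=0x19004 [P=0 RW=0 US=1 PS=0]
  → PAGE_NOT_PRESENT  (1 entries read)
#3 VA=0x360FC92 (r,user):
  L0: frame=0x3A idx=27 entry=0x3F007 [P=1 RW=1 US=1 PS=0]
  L1: frame=0x3F idx=15 entry=0x42007 [P=1 RW=1 US=1 PS=0]
  ✓ 0x42C92  — 2 lookups
#4 VA=0x3E1B900 (r,user):
  L0: frame=0x3A idx=31 entry=0x46007 [P=1 RW=1 US=1 PS=0]
  L1: frame=0x46 idx=27 entry=0x47007 [P=1 RW=1 US=1 PS=0]
  ✓ 0x47900  — 2 lookups
#5 VA=0xC1B2B0 (r,kernel):
  L0: frame=0x3A idx=6 entry=0x48007 [P=1 RW=1 US=1 PS=0]
  L1: frame=0x48 idx=27 entry=0x4B007 [P=1 RW=1 US=1 PS=0]
  ✓ 0x4B2B0  — 2 lookups
#6 VA=0x140CBE8 (w,user):
  L0: frame=0x3A idx=10 entry=0x4E007 [P=1 RW=1 US=1 PS=0]
  L1: frame=0x4E idx=12 entry=0x4F007 [P=1 RW=1 US=1 PS=0]
  ✓ 0x4FBE8  — 2 lookups
#7 VA=0x101E013 (r,user):
  L0: frame=0x3A idx=8 entry=0x52007 [P=1 RW=1 US=1 PS=0]
  L1: frame=0x52 idx=30 entry=0x53003 [P=1 RW=1 US=0 PS=0]
  → PROTECTION_VIOLATION  (2 entries read)

Entries read for #0: 2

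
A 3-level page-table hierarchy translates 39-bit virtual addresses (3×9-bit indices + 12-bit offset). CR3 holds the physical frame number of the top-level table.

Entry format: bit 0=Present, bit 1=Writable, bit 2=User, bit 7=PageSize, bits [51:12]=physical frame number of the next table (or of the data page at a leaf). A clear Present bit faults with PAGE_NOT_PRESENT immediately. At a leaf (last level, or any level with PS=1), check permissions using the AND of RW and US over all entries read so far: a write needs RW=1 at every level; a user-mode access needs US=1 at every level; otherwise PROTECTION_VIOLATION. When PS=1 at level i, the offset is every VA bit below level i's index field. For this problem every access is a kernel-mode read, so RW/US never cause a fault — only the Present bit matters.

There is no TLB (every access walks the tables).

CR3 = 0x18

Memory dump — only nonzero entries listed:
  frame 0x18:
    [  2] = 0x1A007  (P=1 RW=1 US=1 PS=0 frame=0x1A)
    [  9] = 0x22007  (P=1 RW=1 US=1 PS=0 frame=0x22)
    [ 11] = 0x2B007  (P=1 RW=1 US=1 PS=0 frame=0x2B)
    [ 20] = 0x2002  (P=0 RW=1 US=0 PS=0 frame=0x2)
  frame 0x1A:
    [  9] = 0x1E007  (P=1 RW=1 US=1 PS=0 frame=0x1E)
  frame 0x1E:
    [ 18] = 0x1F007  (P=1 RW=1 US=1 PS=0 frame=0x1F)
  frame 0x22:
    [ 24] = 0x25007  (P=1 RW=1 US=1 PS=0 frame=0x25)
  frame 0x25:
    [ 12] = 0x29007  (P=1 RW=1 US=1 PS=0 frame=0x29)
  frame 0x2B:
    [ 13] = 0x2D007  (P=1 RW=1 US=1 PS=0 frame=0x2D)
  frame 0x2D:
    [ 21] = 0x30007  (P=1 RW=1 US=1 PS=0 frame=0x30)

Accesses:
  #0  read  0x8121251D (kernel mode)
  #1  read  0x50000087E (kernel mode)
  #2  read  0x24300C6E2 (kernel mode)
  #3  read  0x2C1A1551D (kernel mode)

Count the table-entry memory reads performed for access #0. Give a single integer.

Walk each access:
#0 VA=0x8121251D (r,kernel):
  L0: frame=0x18 idx=2 entry=0x1A007 [P=1 RW=1 US=1 PS=0]
  L1: frame=0x1A idx=9 entry=0x1E007 [P=1 RW=1 US=1 PS=0]
  L2: frame=0x1E idx=18 entry=0x1F007 [P=1 RW=1 US=1 PS=0]
  → PA=0x1F51D  (3 entries read)
#1 VA=0x50000087E (r,kernel):
  L0: frame=0x18 idx=20 entry=0x2002 [P=0 RW=1 US=0 PS=0]
  ⇒ fault: PAGE_NOT_PRESENT  — 1 lookups
#2 VA=0x24300C6E2 (r,kernel):
  L0: frame=0x18 idx=9 entry=0x22007 [P=1 RW=1 US=1 PS=0]
  L1: frame=0x22 idx=24 entry=0x25007 [P=1 RW=1 US=1 PS=0]
  L2: frame=0x25 idx=12 entry=0x29007 [P=1 RW=1 US=1 PS=0]
  → PA=0x296E2  (3 entries read)
#3 VA=0x2C1A1551D (r,kernel):
  L0: frame=0x18 idx=11 entry=0x2B007 [P=1 RW=1 US=1 PS=0]
  L1: frame=0x2B idx=13 entry=0x2D007 [P=1 RW=1 US=1 PS=0]
  L2: frame=0x2D idx=21 entry=0x30007 [P=1 RW=1 US=1 PS=0]
  → PA=0x3051D  (3 entries read)

Entries read for #0: 3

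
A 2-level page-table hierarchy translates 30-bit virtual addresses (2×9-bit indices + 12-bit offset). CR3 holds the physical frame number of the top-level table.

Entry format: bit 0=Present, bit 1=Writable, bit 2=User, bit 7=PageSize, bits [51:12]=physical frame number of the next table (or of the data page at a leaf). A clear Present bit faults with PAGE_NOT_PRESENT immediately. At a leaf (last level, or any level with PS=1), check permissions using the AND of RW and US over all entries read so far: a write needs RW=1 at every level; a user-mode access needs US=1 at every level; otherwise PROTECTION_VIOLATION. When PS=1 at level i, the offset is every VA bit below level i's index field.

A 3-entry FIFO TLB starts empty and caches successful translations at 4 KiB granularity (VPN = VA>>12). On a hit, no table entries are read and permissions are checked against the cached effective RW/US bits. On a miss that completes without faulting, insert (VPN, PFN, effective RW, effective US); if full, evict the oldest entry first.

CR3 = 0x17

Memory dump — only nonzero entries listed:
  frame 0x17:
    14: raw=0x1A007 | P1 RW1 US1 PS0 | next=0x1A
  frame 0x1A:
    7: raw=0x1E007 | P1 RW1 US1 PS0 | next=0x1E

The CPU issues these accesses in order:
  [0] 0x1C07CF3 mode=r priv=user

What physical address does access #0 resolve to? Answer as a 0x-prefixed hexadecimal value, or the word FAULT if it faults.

Walk each access:
#0 VA=0x1C07CF3 (r,user):
  L0: frame=0x17 idx=14 entry=0x1A007 [P=1 RW=1 US=1 PS=0]
  L1: frame=0x1A idx=7 entry=0x1E007 [P=1 RW=1 US=1 PS=0]
  ⇒ phys 0x1ECF3  [2 reads]

Access #0 PA: 0x1ECF3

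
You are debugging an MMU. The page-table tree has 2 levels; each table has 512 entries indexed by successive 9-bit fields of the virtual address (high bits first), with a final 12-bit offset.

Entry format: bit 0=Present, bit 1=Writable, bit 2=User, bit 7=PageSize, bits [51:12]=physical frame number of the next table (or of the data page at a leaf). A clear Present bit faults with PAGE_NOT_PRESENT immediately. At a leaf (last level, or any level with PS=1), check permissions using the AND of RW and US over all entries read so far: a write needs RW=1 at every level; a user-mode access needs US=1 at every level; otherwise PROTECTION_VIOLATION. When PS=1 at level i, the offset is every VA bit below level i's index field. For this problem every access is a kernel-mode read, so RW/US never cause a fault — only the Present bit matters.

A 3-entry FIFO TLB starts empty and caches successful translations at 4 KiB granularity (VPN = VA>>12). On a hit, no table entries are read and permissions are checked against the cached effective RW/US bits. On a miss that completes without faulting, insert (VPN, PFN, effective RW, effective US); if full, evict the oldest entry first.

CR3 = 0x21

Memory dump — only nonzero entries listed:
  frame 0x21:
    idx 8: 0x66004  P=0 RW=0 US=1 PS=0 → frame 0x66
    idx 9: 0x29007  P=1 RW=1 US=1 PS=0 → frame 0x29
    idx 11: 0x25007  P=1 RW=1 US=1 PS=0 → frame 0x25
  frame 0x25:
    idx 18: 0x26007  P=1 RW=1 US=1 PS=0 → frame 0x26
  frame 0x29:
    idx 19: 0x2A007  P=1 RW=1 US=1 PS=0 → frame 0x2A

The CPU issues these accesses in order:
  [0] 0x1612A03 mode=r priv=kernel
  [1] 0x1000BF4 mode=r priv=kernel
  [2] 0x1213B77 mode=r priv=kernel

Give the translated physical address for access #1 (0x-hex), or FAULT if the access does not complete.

Walk each access:
#0 VA=0x1612A03 (r,kernel):
  L0: frame=0x21 idx=11 entry=0x25007 [P=1 RW=1 US=1 PS=0]
  L1: frame=0x25 idx=18 entry=0x26007 [P=1 RW=1 US=1 PS=0]
  ✓ 0x26A03  — 2 lookups
#1 VA=0x1000BF4 (r,kernel):
  L0: frame=0x21 idx=8 entry=0x66004 [P=0 RW=0 US=1 PS=0]
  → PAGE_NOT_PRESENT  (1 entries read)
#2 VA=0x1213B77 (r,kernel):
  L0: frame=0x21 idx=9 entry=0x29007 [P=1 RW=1 US=1 PS=0]
  L1: frame=0x29 idx=19 entry=0x2A007 [P=1 RW=1 US=1 PS=0]
  ✓ 0x2AB77  — 2 lookups

Access #1 PA: FAULT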